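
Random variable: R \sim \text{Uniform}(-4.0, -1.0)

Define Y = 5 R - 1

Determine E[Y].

For Y = 5R - 1:
E[Y] = 5 * E[R] - 1
E[R] = (-4 - 1)/2 = -2.5
E[Y] = 5 * (-2.5) - 1 = -13.5

-13.5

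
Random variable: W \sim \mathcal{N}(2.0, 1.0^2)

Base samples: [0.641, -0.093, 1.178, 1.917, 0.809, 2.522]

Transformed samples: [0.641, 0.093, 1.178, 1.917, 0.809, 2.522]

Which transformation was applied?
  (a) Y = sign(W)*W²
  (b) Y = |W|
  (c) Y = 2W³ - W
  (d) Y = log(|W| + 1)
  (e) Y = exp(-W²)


Checking option (b) Y = |W|:
  W = 0.641 -> Y = 0.641 ✓
  W = -0.093 -> Y = 0.093 ✓
  W = 1.178 -> Y = 1.178 ✓
All samples match this transformation.

(b) |W|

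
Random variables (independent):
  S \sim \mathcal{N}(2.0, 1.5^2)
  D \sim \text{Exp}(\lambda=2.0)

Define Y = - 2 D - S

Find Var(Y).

For independent RVs: Var(aX + bY) = a²Var(X) + b²Var(Y)
Var(S) = 2.25
Var(D) = 0.25
Var(Y) = (-1)²*2.25 + (-2)²*0.25
= 1*2.25 + 4*0.25 = 3.25

3.25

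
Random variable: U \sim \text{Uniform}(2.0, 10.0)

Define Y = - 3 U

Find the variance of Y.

For Y = aU + b: Var(Y) = a² * Var(U)
Var(U) = (10 - 2)^2/12 = 5.3333333
Var(Y) = (-3)² * 5.3333333 = 9 * 5.3333333 = 48

48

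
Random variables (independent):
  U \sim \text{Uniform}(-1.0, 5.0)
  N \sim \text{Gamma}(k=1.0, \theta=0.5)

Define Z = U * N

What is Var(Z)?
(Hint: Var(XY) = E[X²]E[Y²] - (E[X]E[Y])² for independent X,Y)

Var(XY) = E[X²]E[Y²] - (E[X]E[Y])²
E[U] = 2, Var(U) = 3
E[N] = 0.5, Var(N) = 0.25
E[U²] = 3 + 2² = 7
E[N²] = 0.25 + 0.5² = 0.5
Var(Z) = 7*0.5 - (2*0.5)²
= 3.5 - 1 = 2.5

2.5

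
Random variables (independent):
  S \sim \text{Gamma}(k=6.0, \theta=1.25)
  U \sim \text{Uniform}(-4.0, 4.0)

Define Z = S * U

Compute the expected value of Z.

For independent RVs: E[XY] = E[X]*E[Y]
E[S] = 7.5
E[U] = 0
E[Z] = 7.5 * 0 = 0

0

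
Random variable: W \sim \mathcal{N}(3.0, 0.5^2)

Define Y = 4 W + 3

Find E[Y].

For Y = 4W + 3:
E[Y] = 4 * E[W] + 3
E[W] = 3.0 = 3
E[Y] = 4 * 3 + 3 = 15

15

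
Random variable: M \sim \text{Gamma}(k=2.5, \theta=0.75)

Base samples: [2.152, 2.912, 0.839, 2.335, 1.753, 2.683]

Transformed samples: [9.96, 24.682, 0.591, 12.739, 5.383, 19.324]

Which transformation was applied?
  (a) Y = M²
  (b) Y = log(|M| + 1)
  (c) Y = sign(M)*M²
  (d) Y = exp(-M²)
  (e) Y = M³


Checking option (e) Y = M³:
  M = 2.152 -> Y = 9.96 ✓
  M = 2.912 -> Y = 24.682 ✓
  M = 0.839 -> Y = 0.591 ✓
All samples match this transformation.

(e) M³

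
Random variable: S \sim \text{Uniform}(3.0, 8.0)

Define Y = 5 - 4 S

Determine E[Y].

For Y = -4S + 5:
E[Y] = -4 * E[S] + 5
E[S] = (3 + 8)/2 = 5.5
E[Y] = -4 * 5.5 + 5 = -17

-17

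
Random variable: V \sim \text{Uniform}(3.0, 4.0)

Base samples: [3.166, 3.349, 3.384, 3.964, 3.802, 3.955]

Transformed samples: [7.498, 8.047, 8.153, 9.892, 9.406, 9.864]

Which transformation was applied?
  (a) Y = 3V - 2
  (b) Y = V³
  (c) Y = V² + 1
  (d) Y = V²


Checking option (a) Y = 3V - 2:
  V = 3.166 -> Y = 7.498 ✓
  V = 3.349 -> Y = 8.047 ✓
  V = 3.384 -> Y = 8.153 ✓
All samples match this transformation.

(a) 3V - 2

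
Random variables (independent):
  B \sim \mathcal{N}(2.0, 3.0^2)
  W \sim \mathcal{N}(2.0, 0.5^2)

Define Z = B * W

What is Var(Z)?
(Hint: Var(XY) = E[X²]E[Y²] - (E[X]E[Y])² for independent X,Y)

Var(XY) = E[X²]E[Y²] - (E[X]E[Y])²
E[B] = 2, Var(B) = 9
E[W] = 2, Var(W) = 0.25
E[B²] = 9 + 2² = 13
E[W²] = 0.25 + 2² = 4.25
Var(Z) = 13*4.25 - (2*2)²
= 55.25 - 16 = 39.25

39.25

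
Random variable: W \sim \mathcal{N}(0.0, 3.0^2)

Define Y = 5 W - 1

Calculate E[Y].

For Y = 5W - 1:
E[Y] = 5 * E[W] - 1
E[W] = 0.0 = 0
E[Y] = 5 * 0 - 1 = -1

-1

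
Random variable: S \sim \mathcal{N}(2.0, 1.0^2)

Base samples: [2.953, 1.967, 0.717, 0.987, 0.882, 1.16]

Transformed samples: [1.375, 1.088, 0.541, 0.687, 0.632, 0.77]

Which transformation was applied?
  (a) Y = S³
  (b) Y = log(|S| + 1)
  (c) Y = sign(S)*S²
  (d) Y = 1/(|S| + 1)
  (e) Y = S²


Checking option (b) Y = log(|S| + 1):
  S = 2.953 -> Y = 1.375 ✓
  S = 1.967 -> Y = 1.088 ✓
  S = 0.717 -> Y = 0.541 ✓
All samples match this transformation.

(b) log(|S| + 1)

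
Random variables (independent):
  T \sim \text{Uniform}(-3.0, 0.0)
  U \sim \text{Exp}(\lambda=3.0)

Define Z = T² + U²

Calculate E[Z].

E[Z] = E[T²] + E[U²]
E[T²] = Var(T) + E[T]² = 0.75 + 2.25 = 3
E[U²] = Var(U) + E[U]² = 0.11111111 + 0.11111111 = 0.22222222
E[Z] = 3 + 0.22222222 = 3.2222222

3.2222222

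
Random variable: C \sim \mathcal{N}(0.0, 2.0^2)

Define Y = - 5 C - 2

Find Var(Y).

For Y = aC + b: Var(Y) = a² * Var(C)
Var(C) = 2.0^2 = 4
Var(Y) = (-5)² * 4 = 25 * 4 = 100

100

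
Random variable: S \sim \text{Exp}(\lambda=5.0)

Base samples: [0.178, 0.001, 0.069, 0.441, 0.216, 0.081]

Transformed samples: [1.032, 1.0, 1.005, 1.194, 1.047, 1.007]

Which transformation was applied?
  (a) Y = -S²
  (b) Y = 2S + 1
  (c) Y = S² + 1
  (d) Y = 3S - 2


Checking option (c) Y = S² + 1:
  S = 0.178 -> Y = 1.032 ✓
  S = 0.001 -> Y = 1.0 ✓
  S = 0.069 -> Y = 1.005 ✓
All samples match this transformation.

(c) S² + 1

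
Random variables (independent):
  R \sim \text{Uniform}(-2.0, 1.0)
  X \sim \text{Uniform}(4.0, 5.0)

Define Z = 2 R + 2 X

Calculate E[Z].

E[Z] = 2*E[R] + 2*E[X]
E[R] = -0.5
E[X] = 4.5
E[Z] = 2*(-0.5) + 2*4.5 = 8

8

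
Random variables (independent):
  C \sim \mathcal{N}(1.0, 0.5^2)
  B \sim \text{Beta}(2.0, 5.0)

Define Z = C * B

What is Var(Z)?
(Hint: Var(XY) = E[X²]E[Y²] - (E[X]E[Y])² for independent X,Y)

Var(XY) = E[X²]E[Y²] - (E[X]E[Y])²
E[C] = 1, Var(C) = 0.25
E[B] = 0.28571429, Var(B) = 0.025510204
E[C²] = 0.25 + 1² = 1.25
E[B²] = 0.025510204 + 0.28571429² = 0.10714286
Var(Z) = 1.25*0.10714286 - (1*0.28571429)²
= 0.13392857 - 0.081632653 = 0.052295918

0.052295918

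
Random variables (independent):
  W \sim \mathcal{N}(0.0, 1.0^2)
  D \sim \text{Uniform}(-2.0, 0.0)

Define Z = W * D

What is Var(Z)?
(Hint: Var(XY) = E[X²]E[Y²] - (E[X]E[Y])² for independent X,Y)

Var(XY) = E[X²]E[Y²] - (E[X]E[Y])²
E[W] = 0, Var(W) = 1
E[D] = -1, Var(D) = 0.33333333
E[W²] = 1 + 0² = 1
E[D²] = 0.33333333 + (-1)² = 1.3333333
Var(Z) = 1*1.3333333 - (0*(-1))²
= 1.3333333 - 0 = 1.3333333

1.3333333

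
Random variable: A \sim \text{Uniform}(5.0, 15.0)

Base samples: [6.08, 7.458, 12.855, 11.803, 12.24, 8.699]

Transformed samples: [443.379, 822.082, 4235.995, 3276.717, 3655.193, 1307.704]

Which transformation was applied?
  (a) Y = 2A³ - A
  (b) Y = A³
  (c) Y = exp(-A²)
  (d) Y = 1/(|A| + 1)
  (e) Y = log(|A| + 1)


Checking option (a) Y = 2A³ - A:
  A = 6.08 -> Y = 443.379 ✓
  A = 7.458 -> Y = 822.082 ✓
  A = 12.855 -> Y = 4235.995 ✓
All samples match this transformation.

(a) 2A³ - A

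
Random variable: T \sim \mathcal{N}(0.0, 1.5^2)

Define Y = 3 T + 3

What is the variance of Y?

For Y = aT + b: Var(Y) = a² * Var(T)
Var(T) = 1.5^2 = 2.25
Var(Y) = 3² * 2.25 = 9 * 2.25 = 20.25

20.25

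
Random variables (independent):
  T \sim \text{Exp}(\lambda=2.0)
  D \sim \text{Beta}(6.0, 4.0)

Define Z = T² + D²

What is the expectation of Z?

E[Z] = E[T²] + E[D²]
E[T²] = Var(T) + E[T]² = 0.25 + 0.25 = 0.5
E[D²] = Var(D) + E[D]² = 0.021818182 + 0.36 = 0.38181818
E[Z] = 0.5 + 0.38181818 = 0.88181818

0.88181818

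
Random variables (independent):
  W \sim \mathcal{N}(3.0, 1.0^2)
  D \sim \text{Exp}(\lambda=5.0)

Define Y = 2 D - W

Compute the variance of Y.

For independent RVs: Var(aX + bY) = a²Var(X) + b²Var(Y)
Var(W) = 1
Var(D) = 0.04
Var(Y) = (-1)²*1 + 2²*0.04
= 1*1 + 4*0.04 = 1.16

1.16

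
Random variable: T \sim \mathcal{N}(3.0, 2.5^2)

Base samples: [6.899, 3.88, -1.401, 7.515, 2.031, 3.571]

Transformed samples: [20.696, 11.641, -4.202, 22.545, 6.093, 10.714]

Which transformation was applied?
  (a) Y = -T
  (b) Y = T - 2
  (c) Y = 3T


Checking option (c) Y = 3T:
  T = 6.899 -> Y = 20.696 ✓
  T = 3.88 -> Y = 11.641 ✓
  T = -1.401 -> Y = -4.202 ✓
All samples match this transformation.

(c) 3T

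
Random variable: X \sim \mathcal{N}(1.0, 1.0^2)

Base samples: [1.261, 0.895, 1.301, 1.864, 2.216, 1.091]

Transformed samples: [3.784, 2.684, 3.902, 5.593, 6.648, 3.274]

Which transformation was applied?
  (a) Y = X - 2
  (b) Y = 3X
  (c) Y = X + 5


Checking option (b) Y = 3X:
  X = 1.261 -> Y = 3.784 ✓
  X = 0.895 -> Y = 2.684 ✓
  X = 1.301 -> Y = 3.902 ✓
All samples match this transformation.

(b) 3X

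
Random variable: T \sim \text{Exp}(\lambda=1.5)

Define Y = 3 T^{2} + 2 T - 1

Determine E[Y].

E[Y] = 3*E[T²] + 2*E[T] - 1
E[T] = 0.66666667
E[T²] = Var(T) + (E[T])² = 0.44444444 + 0.44444444 = 0.88888889
E[Y] = 3*0.88888889 + 2*0.66666667 - 1 = 3

3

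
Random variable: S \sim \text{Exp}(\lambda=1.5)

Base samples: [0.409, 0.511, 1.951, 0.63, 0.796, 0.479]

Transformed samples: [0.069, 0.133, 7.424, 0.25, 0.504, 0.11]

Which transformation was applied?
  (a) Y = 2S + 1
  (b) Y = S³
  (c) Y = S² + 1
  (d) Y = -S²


Checking option (b) Y = S³:
  S = 0.409 -> Y = 0.069 ✓
  S = 0.511 -> Y = 0.133 ✓
  S = 1.951 -> Y = 7.424 ✓
All samples match this transformation.

(b) S³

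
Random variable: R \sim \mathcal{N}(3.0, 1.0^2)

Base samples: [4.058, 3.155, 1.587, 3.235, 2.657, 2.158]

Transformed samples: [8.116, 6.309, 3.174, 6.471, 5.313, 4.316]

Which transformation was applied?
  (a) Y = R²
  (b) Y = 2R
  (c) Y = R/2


Checking option (b) Y = 2R:
  R = 4.058 -> Y = 8.116 ✓
  R = 3.155 -> Y = 6.309 ✓
  R = 1.587 -> Y = 3.174 ✓
All samples match this transformation.

(b) 2R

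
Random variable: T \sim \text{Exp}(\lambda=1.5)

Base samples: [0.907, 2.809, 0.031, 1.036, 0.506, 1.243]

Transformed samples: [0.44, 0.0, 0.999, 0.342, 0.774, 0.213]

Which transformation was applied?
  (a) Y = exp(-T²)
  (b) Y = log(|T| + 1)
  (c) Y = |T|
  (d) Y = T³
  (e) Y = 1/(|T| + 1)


Checking option (a) Y = exp(-T²):
  T = 0.907 -> Y = 0.44 ✓
  T = 2.809 -> Y = 0.0 ✓
  T = 0.031 -> Y = 0.999 ✓
All samples match this transformation.

(a) exp(-T²)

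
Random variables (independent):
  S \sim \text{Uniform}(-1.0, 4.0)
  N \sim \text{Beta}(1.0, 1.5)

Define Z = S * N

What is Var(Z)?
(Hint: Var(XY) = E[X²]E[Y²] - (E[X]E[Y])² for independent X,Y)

Var(XY) = E[X²]E[Y²] - (E[X]E[Y])²
E[S] = 1.5, Var(S) = 2.0833333
E[N] = 0.4, Var(N) = 0.068571429
E[S²] = 2.0833333 + 1.5² = 4.3333333
E[N²] = 0.068571429 + 0.4² = 0.22857143
Var(Z) = 4.3333333*0.22857143 - (1.5*0.4)²
= 0.99047619 - 0.36 = 0.63047619

0.63047619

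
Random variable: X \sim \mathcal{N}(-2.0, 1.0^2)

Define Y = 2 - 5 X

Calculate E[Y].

For Y = -5X + 2:
E[Y] = -5 * E[X] + 2
E[X] = -2.0 = -2
E[Y] = -5 * (-2) + 2 = 12

12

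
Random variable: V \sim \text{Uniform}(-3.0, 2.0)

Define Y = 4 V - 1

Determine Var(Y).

For Y = aV + b: Var(Y) = a² * Var(V)
Var(V) = (2 + 3)^2/12 = 2.0833333
Var(Y) = 4² * 2.0833333 = 16 * 2.0833333 = 33.333333

33.333333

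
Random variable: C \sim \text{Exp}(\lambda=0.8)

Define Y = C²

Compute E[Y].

Using E[X²] = Var(X) + (E[X])²:
E[C] = 1.25
Var(C) = 1/0.8^2 = 1.5625
E[C²] = 1.5625 + 1.25² = 1.5625 + 1.5625 = 3.125

3.125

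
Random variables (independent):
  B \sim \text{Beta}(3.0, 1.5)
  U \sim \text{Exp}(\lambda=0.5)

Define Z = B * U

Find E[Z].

For independent RVs: E[XY] = E[X]*E[Y]
E[B] = 0.66666667
E[U] = 2
E[Z] = 0.66666667 * 2 = 1.3333333

1.3333333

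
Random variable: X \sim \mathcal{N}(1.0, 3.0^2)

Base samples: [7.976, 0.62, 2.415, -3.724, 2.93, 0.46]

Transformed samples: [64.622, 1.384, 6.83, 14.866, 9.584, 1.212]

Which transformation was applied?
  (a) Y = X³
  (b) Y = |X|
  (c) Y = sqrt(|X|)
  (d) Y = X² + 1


Checking option (d) Y = X² + 1:
  X = 7.976 -> Y = 64.622 ✓
  X = 0.62 -> Y = 1.384 ✓
  X = 2.415 -> Y = 6.83 ✓
All samples match this transformation.

(d) X² + 1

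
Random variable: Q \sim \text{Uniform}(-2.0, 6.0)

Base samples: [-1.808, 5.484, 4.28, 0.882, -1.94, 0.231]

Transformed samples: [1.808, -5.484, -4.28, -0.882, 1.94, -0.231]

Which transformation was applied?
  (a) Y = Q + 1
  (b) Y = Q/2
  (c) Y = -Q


Checking option (c) Y = -Q:
  Q = -1.808 -> Y = 1.808 ✓
  Q = 5.484 -> Y = -5.484 ✓
  Q = 4.28 -> Y = -4.28 ✓
All samples match this transformation.

(c) -Q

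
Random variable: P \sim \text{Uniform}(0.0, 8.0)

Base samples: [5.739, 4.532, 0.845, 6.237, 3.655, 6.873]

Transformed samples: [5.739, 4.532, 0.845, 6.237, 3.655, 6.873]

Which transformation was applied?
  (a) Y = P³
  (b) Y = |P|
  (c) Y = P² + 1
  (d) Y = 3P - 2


Checking option (b) Y = |P|:
  P = 5.739 -> Y = 5.739 ✓
  P = 4.532 -> Y = 4.532 ✓
  P = 0.845 -> Y = 0.845 ✓
All samples match this transformation.

(b) |P|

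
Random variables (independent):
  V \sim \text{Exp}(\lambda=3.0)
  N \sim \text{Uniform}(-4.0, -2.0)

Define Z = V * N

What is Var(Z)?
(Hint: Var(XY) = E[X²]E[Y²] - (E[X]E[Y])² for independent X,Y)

Var(XY) = E[X²]E[Y²] - (E[X]E[Y])²
E[V] = 0.33333333, Var(V) = 0.11111111
E[N] = -3, Var(N) = 0.33333333
E[V²] = 0.11111111 + 0.33333333² = 0.22222222
E[N²] = 0.33333333 + (-3)² = 9.3333333
Var(Z) = 0.22222222*9.3333333 - (0.33333333*(-3))²
= 2.0740741 - 1 = 1.0740741

1.0740741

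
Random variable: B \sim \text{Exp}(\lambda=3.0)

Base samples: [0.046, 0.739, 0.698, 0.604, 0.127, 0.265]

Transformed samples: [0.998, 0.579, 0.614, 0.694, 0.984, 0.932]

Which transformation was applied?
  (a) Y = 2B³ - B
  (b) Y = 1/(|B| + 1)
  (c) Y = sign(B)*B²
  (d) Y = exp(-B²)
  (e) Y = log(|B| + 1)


Checking option (d) Y = exp(-B²):
  B = 0.046 -> Y = 0.998 ✓
  B = 0.739 -> Y = 0.579 ✓
  B = 0.698 -> Y = 0.614 ✓
All samples match this transformation.

(d) exp(-B²)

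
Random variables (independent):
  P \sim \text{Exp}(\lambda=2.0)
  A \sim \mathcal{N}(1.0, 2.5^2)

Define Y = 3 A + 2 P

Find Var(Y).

For independent RVs: Var(aX + bY) = a²Var(X) + b²Var(Y)
Var(P) = 0.25
Var(A) = 6.25
Var(Y) = 2²*0.25 + 3²*6.25
= 4*0.25 + 9*6.25 = 57.25

57.25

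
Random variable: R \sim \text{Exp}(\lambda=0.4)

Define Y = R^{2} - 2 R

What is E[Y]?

E[Y] = 1*E[R²] - 2*E[R]
E[R] = 2.5
E[R²] = Var(R) + (E[R])² = 6.25 + 6.25 = 12.5
E[Y] = 1*12.5 - 2*2.5 = 7.5

7.5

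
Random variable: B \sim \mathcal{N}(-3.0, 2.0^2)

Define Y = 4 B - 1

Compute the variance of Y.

For Y = aB + b: Var(Y) = a² * Var(B)
Var(B) = 2.0^2 = 4
Var(Y) = 4² * 4 = 16 * 4 = 64

64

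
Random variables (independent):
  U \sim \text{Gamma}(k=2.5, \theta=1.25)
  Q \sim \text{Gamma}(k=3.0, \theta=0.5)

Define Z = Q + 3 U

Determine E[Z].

E[Z] = 3*E[U] + 1*E[Q]
E[U] = 3.125
E[Q] = 1.5
E[Z] = 3*3.125 + 1*1.5 = 10.875

10.875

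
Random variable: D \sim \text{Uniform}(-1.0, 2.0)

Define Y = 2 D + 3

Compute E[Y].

For Y = 2D + 3:
E[Y] = 2 * E[D] + 3
E[D] = (-1 + 2)/2 = 0.5
E[Y] = 2 * 0.5 + 3 = 4

4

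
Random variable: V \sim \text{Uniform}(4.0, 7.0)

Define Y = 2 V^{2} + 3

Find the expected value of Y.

E[Y] = 2*E[V²] + 3
E[V] = 5.5
E[V²] = Var(V) + (E[V])² = 0.75 + 30.25 = 31
E[Y] = 2*31 + 3 = 65

65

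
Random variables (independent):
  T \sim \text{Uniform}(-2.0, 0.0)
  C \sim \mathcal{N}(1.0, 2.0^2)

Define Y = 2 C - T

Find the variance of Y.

For independent RVs: Var(aX + bY) = a²Var(X) + b²Var(Y)
Var(T) = 0.33333333
Var(C) = 4
Var(Y) = (-1)²*0.33333333 + 2²*4
= 1*0.33333333 + 4*4 = 16.333333

16.333333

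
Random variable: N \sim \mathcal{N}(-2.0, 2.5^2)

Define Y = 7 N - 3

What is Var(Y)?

For Y = aN + b: Var(Y) = a² * Var(N)
Var(N) = 2.5^2 = 6.25
Var(Y) = 7² * 6.25 = 49 * 6.25 = 306.25

306.25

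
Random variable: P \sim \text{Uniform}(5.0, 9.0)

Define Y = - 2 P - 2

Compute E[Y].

For Y = -2P - 2:
E[Y] = -2 * E[P] - 2
E[P] = (5 + 9)/2 = 7
E[Y] = -2 * 7 - 2 = -16

-16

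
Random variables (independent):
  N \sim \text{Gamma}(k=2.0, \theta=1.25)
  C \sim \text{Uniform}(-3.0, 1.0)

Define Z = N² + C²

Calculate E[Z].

E[Z] = E[N²] + E[C²]
E[N²] = Var(N) + E[N]² = 3.125 + 6.25 = 9.375
E[C²] = Var(C) + E[C]² = 1.3333333 + 1 = 2.3333333
E[Z] = 9.375 + 2.3333333 = 11.708333

11.708333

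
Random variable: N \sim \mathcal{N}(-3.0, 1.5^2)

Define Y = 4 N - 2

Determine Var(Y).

For Y = aN + b: Var(Y) = a² * Var(N)
Var(N) = 1.5^2 = 2.25
Var(Y) = 4² * 2.25 = 16 * 2.25 = 36

36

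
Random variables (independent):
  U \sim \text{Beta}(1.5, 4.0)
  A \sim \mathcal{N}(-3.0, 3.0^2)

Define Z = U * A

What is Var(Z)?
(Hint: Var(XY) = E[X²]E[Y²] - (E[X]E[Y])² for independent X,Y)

Var(XY) = E[X²]E[Y²] - (E[X]E[Y])²
E[U] = 0.27272727, Var(U) = 0.03051494
E[A] = -3, Var(A) = 9
E[U²] = 0.03051494 + 0.27272727² = 0.1048951
E[A²] = 9 + (-3)² = 18
Var(Z) = 0.1048951*18 - (0.27272727*(-3))²
= 1.8881119 - 0.66942149 = 1.2186904

1.2186904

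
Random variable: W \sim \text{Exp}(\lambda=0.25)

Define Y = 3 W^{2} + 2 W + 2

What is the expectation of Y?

E[Y] = 3*E[W²] + 2*E[W] + 2
E[W] = 4
E[W²] = Var(W) + (E[W])² = 16 + 16 = 32
E[Y] = 3*32 + 2*4 + 2 = 106

106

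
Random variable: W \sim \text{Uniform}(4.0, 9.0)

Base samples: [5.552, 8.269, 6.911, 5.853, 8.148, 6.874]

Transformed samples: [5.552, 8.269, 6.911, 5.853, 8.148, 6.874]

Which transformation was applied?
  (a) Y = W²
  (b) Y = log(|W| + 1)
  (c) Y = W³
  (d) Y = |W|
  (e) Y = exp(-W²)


Checking option (d) Y = |W|:
  W = 5.552 -> Y = 5.552 ✓
  W = 8.269 -> Y = 8.269 ✓
  W = 6.911 -> Y = 6.911 ✓
All samples match this transformation.

(d) |W|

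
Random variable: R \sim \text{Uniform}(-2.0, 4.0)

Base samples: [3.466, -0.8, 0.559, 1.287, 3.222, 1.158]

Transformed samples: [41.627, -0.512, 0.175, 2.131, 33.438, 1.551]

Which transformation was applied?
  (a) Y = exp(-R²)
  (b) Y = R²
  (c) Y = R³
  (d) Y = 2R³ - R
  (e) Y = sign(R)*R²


Checking option (c) Y = R³:
  R = 3.466 -> Y = 41.627 ✓
  R = -0.8 -> Y = -0.512 ✓
  R = 0.559 -> Y = 0.175 ✓
All samples match this transformation.

(c) R³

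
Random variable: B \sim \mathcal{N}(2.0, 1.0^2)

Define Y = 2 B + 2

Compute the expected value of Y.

For Y = 2B + 2:
E[Y] = 2 * E[B] + 2
E[B] = 2.0 = 2
E[Y] = 2 * 2 + 2 = 6

6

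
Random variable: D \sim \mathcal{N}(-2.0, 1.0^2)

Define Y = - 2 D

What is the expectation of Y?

For Y = -2D:
E[Y] = -2 * E[D]
E[D] = -2.0 = -2
E[Y] = -2 * (-2) = 4

4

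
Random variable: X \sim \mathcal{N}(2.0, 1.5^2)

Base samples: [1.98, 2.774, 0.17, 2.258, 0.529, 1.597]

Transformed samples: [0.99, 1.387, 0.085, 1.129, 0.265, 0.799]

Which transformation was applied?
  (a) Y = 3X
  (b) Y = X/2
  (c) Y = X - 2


Checking option (b) Y = X/2:
  X = 1.98 -> Y = 0.99 ✓
  X = 2.774 -> Y = 1.387 ✓
  X = 0.17 -> Y = 0.085 ✓
All samples match this transformation.

(b) X/2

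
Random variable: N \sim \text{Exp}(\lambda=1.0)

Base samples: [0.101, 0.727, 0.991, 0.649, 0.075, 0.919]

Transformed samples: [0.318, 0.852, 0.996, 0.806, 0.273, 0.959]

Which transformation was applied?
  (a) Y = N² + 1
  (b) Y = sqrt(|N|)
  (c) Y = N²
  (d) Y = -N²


Checking option (b) Y = sqrt(|N|):
  N = 0.101 -> Y = 0.318 ✓
  N = 0.727 -> Y = 0.852 ✓
  N = 0.991 -> Y = 0.996 ✓
All samples match this transformation.

(b) sqrt(|N|)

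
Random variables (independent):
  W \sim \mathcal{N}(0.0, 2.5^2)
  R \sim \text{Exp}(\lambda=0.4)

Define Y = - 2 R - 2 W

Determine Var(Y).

For independent RVs: Var(aX + bY) = a²Var(X) + b²Var(Y)
Var(W) = 6.25
Var(R) = 6.25
Var(Y) = (-2)²*6.25 + (-2)²*6.25
= 4*6.25 + 4*6.25 = 50

50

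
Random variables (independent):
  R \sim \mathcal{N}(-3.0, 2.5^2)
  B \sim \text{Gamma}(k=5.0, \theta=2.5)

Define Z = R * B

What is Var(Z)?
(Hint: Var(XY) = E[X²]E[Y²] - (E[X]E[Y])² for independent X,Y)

Var(XY) = E[X²]E[Y²] - (E[X]E[Y])²
E[R] = -3, Var(R) = 6.25
E[B] = 12.5, Var(B) = 31.25
E[R²] = 6.25 + (-3)² = 15.25
E[B²] = 31.25 + 12.5² = 187.5
Var(Z) = 15.25*187.5 - (-3*12.5)²
= 2859.375 - 1406.25 = 1453.125

1453.125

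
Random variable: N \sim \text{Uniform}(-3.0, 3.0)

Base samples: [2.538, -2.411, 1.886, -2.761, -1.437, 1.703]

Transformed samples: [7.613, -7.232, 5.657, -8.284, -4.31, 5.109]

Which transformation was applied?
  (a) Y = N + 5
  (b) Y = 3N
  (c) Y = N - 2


Checking option (b) Y = 3N:
  N = 2.538 -> Y = 7.613 ✓
  N = -2.411 -> Y = -7.232 ✓
  N = 1.886 -> Y = 5.657 ✓
All samples match this transformation.

(b) 3N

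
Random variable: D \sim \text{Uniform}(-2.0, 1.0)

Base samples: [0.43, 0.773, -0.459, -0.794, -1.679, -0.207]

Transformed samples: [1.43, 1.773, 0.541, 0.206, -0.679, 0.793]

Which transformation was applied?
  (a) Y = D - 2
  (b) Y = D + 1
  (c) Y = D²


Checking option (b) Y = D + 1:
  D = 0.43 -> Y = 1.43 ✓
  D = 0.773 -> Y = 1.773 ✓
  D = -0.459 -> Y = 0.541 ✓
All samples match this transformation.

(b) D + 1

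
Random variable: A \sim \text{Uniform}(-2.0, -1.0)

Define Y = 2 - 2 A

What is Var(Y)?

For Y = aA + b: Var(Y) = a² * Var(A)
Var(A) = (-1 + 2)^2/12 = 0.083333333
Var(Y) = (-2)² * 0.083333333 = 4 * 0.083333333 = 0.33333333

0.33333333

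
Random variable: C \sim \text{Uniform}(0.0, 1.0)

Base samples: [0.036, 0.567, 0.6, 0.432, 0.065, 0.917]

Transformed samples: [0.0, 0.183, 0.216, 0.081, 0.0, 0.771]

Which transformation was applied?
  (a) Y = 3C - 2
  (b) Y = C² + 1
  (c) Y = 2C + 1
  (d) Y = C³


Checking option (d) Y = C³:
  C = 0.036 -> Y = 0.0 ✓
  C = 0.567 -> Y = 0.183 ✓
  C = 0.6 -> Y = 0.216 ✓
All samples match this transformation.

(d) C³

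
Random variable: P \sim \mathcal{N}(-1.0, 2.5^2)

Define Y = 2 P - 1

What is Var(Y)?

For Y = aP + b: Var(Y) = a² * Var(P)
Var(P) = 2.5^2 = 6.25
Var(Y) = 2² * 6.25 = 4 * 6.25 = 25

25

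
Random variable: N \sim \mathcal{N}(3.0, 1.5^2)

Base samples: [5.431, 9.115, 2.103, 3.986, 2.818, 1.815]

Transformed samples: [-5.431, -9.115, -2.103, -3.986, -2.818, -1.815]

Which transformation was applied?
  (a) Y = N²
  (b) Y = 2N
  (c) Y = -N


Checking option (c) Y = -N:
  N = 5.431 -> Y = -5.431 ✓
  N = 9.115 -> Y = -9.115 ✓
  N = 2.103 -> Y = -2.103 ✓
All samples match this transformation.

(c) -N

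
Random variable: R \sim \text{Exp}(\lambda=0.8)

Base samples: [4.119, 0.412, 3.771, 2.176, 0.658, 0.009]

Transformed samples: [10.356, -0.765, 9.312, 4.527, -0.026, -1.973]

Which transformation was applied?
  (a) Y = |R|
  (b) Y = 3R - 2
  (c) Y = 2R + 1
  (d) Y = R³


Checking option (b) Y = 3R - 2:
  R = 4.119 -> Y = 10.356 ✓
  R = 0.412 -> Y = -0.765 ✓
  R = 3.771 -> Y = 9.312 ✓
All samples match this transformation.

(b) 3R - 2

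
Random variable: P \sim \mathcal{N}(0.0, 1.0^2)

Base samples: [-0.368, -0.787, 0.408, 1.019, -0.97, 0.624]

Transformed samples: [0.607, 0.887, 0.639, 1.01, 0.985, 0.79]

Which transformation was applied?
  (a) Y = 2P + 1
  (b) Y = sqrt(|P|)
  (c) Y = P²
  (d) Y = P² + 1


Checking option (b) Y = sqrt(|P|):
  P = -0.368 -> Y = 0.607 ✓
  P = -0.787 -> Y = 0.887 ✓
  P = 0.408 -> Y = 0.639 ✓
All samples match this transformation.

(b) sqrt(|P|)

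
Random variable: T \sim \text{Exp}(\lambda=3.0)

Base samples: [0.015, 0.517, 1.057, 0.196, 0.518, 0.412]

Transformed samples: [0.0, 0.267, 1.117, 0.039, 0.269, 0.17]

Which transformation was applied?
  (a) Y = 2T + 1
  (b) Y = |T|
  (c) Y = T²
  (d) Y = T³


Checking option (c) Y = T²:
  T = 0.015 -> Y = 0.0 ✓
  T = 0.517 -> Y = 0.267 ✓
  T = 1.057 -> Y = 1.117 ✓
All samples match this transformation.

(c) T²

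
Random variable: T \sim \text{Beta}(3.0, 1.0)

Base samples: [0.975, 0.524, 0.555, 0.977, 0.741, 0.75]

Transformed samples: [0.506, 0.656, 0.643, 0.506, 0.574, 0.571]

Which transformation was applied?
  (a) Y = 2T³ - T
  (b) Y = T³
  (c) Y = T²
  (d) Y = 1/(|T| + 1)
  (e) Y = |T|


Checking option (d) Y = 1/(|T| + 1):
  T = 0.975 -> Y = 0.506 ✓
  T = 0.524 -> Y = 0.656 ✓
  T = 0.555 -> Y = 0.643 ✓
All samples match this transformation.

(d) 1/(|T| + 1)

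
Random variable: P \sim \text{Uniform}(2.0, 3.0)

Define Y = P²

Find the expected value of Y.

E[P²] = Var(P) + (E[P])² = 0.083333333 + 6.25 = 6.3333333

6.3333333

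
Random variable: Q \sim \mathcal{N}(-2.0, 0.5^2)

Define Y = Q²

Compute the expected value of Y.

E[Q²] = Var(Q) + (E[Q])² = 0.25 + 4 = 4.25

4.25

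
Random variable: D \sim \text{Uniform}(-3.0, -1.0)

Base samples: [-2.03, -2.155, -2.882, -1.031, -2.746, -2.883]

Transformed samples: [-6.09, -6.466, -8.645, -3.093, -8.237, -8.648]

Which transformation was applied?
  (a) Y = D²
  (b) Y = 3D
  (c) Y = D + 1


Checking option (b) Y = 3D:
  D = -2.03 -> Y = -6.09 ✓
  D = -2.155 -> Y = -6.466 ✓
  D = -2.882 -> Y = -8.645 ✓
All samples match this transformation.

(b) 3D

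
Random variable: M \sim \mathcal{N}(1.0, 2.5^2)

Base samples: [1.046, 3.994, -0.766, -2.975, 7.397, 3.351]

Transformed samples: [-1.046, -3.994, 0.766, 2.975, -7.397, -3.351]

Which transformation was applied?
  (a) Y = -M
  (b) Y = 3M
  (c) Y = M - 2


Checking option (a) Y = -M:
  M = 1.046 -> Y = -1.046 ✓
  M = 3.994 -> Y = -3.994 ✓
  M = -0.766 -> Y = 0.766 ✓
All samples match this transformation.

(a) -M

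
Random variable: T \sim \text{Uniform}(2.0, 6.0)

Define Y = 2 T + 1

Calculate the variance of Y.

For Y = aT + b: Var(Y) = a² * Var(T)
Var(T) = (6 - 2)^2/12 = 1.3333333
Var(Y) = 2² * 1.3333333 = 4 * 1.3333333 = 5.3333333

5.3333333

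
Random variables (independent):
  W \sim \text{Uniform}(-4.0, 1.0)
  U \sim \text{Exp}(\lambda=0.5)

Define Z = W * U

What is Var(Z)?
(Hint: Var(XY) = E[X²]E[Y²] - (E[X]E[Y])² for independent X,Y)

Var(XY) = E[X²]E[Y²] - (E[X]E[Y])²
E[W] = -1.5, Var(W) = 2.0833333
E[U] = 2, Var(U) = 4
E[W²] = 2.0833333 + (-1.5)² = 4.3333333
E[U²] = 4 + 2² = 8
Var(Z) = 4.3333333*8 - (-1.5*2)²
= 34.666667 - 9 = 25.666667

25.666667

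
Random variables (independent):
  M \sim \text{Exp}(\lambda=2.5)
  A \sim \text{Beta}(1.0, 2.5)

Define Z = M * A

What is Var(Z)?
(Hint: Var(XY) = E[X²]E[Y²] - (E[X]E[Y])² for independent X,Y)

Var(XY) = E[X²]E[Y²] - (E[X]E[Y])²
E[M] = 0.4, Var(M) = 0.16
E[A] = 0.28571429, Var(A) = 0.045351474
E[M²] = 0.16 + 0.4² = 0.32
E[A²] = 0.045351474 + 0.28571429² = 0.12698413
Var(Z) = 0.32*0.12698413 - (0.4*0.28571429)²
= 0.040634921 - 0.013061224 = 0.027573696

0.027573696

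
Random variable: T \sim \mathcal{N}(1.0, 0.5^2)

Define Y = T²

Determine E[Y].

E[T²] = Var(T) + (E[T])² = 0.25 + 1 = 1.25

1.25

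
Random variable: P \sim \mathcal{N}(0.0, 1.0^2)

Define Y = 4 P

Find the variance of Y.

For Y = aP + b: Var(Y) = a² * Var(P)
Var(P) = 1.0^2 = 1
Var(Y) = 4² * 1 = 16 * 1 = 16

16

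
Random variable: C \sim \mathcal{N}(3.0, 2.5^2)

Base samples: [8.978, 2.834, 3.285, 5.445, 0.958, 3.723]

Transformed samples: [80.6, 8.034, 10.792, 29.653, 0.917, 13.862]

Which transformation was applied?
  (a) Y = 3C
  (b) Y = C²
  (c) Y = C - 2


Checking option (b) Y = C²:
  C = 8.978 -> Y = 80.6 ✓
  C = 2.834 -> Y = 8.034 ✓
  C = 3.285 -> Y = 10.792 ✓
All samples match this transformation.

(b) C²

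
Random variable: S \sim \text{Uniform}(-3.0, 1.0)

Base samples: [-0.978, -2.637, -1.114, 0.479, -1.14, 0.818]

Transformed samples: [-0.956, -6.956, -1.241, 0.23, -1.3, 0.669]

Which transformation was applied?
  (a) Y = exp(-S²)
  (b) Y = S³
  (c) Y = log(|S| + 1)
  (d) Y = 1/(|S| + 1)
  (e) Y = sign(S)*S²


Checking option (e) Y = sign(S)*S²:
  S = -0.978 -> Y = -0.956 ✓
  S = -2.637 -> Y = -6.956 ✓
  S = -1.114 -> Y = -1.241 ✓
All samples match this transformation.

(e) sign(S)*S²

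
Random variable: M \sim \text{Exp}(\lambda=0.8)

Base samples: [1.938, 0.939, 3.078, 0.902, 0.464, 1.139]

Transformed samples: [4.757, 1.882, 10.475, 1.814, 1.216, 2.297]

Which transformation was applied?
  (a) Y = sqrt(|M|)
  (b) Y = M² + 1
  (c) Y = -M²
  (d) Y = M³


Checking option (b) Y = M² + 1:
  M = 1.938 -> Y = 4.757 ✓
  M = 0.939 -> Y = 1.882 ✓
  M = 3.078 -> Y = 10.475 ✓
All samples match this transformation.

(b) M² + 1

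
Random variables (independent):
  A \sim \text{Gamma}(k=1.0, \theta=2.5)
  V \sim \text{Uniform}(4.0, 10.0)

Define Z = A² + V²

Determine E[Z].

E[Z] = E[A²] + E[V²]
E[A²] = Var(A) + E[A]² = 6.25 + 6.25 = 12.5
E[V²] = Var(V) + E[V]² = 3 + 49 = 52
E[Z] = 12.5 + 52 = 64.5

64.5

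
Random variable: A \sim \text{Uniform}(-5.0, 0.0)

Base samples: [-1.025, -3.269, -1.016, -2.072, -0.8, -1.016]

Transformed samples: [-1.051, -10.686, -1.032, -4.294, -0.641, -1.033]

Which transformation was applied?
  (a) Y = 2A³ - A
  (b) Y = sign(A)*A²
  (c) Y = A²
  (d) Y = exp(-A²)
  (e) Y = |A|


Checking option (b) Y = sign(A)*A²:
  A = -1.025 -> Y = -1.051 ✓
  A = -3.269 -> Y = -10.686 ✓
  A = -1.016 -> Y = -1.032 ✓
All samples match this transformation.

(b) sign(A)*A²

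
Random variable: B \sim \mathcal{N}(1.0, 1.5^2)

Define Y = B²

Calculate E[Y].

Using E[X²] = Var(X) + (E[X])²:
E[B] = 1
Var(B) = 1.5^2 = 2.25
E[B²] = 2.25 + 1² = 2.25 + 1 = 3.25

3.25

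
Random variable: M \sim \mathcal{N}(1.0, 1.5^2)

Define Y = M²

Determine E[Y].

Using E[X²] = Var(X) + (E[X])²:
E[M] = 1
Var(M) = 1.5^2 = 2.25
E[M²] = 2.25 + 1² = 2.25 + 1 = 3.25

3.25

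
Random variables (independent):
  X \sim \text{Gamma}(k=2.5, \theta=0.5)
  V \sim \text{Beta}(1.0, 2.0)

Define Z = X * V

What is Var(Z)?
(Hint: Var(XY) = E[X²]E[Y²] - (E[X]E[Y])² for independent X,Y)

Var(XY) = E[X²]E[Y²] - (E[X]E[Y])²
E[X] = 1.25, Var(X) = 0.625
E[V] = 0.33333333, Var(V) = 0.055555556
E[X²] = 0.625 + 1.25² = 2.1875
E[V²] = 0.055555556 + 0.33333333² = 0.16666667
Var(Z) = 2.1875*0.16666667 - (1.25*0.33333333)²
= 0.36458333 - 0.17361111 = 0.19097222

0.19097222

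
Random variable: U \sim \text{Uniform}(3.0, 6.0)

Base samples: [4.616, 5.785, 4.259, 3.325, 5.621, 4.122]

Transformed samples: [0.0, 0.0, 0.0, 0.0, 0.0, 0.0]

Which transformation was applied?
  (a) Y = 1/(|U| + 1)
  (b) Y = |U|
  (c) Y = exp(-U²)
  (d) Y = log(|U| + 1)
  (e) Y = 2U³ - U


Checking option (c) Y = exp(-U²):
  U = 4.616 -> Y = 0.0 ✓
  U = 5.785 -> Y = 0.0 ✓
  U = 4.259 -> Y = 0.0 ✓
All samples match this transformation.

(c) exp(-U²)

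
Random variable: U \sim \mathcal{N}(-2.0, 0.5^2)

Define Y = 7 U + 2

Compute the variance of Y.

For Y = aU + b: Var(Y) = a² * Var(U)
Var(U) = 0.5^2 = 0.25
Var(Y) = 7² * 0.25 = 49 * 0.25 = 12.25

12.25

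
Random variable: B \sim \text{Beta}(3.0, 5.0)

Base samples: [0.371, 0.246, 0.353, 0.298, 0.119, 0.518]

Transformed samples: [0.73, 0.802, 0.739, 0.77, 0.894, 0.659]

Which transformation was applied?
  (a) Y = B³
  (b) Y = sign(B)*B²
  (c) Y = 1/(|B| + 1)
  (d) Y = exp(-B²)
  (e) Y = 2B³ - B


Checking option (c) Y = 1/(|B| + 1):
  B = 0.371 -> Y = 0.73 ✓
  B = 0.246 -> Y = 0.802 ✓
  B = 0.353 -> Y = 0.739 ✓
All samples match this transformation.

(c) 1/(|B| + 1)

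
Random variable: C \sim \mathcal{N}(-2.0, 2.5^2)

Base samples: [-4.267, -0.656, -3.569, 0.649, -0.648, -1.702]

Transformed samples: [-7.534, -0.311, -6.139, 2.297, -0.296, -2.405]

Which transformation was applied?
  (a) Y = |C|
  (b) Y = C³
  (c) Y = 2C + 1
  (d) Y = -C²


Checking option (c) Y = 2C + 1:
  C = -4.267 -> Y = -7.534 ✓
  C = -0.656 -> Y = -0.311 ✓
  C = -3.569 -> Y = -6.139 ✓
All samples match this transformation.

(c) 2C + 1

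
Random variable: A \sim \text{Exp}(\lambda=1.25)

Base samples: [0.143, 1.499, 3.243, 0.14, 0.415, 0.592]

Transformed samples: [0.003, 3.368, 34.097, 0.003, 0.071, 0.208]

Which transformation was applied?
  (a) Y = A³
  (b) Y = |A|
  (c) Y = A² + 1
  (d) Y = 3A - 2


Checking option (a) Y = A³:
  A = 0.143 -> Y = 0.003 ✓
  A = 1.499 -> Y = 3.368 ✓
  A = 3.243 -> Y = 34.097 ✓
All samples match this transformation.

(a) A³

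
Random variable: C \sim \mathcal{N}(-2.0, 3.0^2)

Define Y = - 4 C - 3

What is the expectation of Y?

For Y = -4C - 3:
E[Y] = -4 * E[C] - 3
E[C] = -2.0 = -2
E[Y] = -4 * (-2) - 3 = 5

5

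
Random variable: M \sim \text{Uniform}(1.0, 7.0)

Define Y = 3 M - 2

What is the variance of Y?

For Y = aM + b: Var(Y) = a² * Var(M)
Var(M) = (7 - 1)^2/12 = 3
Var(Y) = 3² * 3 = 9 * 3 = 27

27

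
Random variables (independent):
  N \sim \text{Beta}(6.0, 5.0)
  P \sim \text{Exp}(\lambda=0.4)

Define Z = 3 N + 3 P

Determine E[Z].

E[Z] = 3*E[N] + 3*E[P]
E[N] = 0.54545455
E[P] = 2.5
E[Z] = 3*0.54545455 + 3*2.5 = 9.1363636

9.1363636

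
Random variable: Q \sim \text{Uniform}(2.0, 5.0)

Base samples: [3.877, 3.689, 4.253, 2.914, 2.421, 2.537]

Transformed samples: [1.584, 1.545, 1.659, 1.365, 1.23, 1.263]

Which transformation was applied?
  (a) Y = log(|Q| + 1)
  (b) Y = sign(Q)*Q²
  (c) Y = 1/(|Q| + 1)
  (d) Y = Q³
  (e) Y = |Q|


Checking option (a) Y = log(|Q| + 1):
  Q = 3.877 -> Y = 1.584 ✓
  Q = 3.689 -> Y = 1.545 ✓
  Q = 4.253 -> Y = 1.659 ✓
All samples match this transformation.

(a) log(|Q| + 1)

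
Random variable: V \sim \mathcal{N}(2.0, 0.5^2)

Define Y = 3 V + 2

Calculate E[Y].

For Y = 3V + 2:
E[Y] = 3 * E[V] + 2
E[V] = 2.0 = 2
E[Y] = 3 * 2 + 2 = 8

8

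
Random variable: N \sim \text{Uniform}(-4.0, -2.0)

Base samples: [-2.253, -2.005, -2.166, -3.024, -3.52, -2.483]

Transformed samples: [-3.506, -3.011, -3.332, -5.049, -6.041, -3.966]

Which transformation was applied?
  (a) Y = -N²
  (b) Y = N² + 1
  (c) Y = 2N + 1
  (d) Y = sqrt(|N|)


Checking option (c) Y = 2N + 1:
  N = -2.253 -> Y = -3.506 ✓
  N = -2.005 -> Y = -3.011 ✓
  N = -2.166 -> Y = -3.332 ✓
All samples match this transformation.

(c) 2N + 1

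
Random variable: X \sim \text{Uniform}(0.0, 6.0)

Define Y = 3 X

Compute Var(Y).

For Y = aX + b: Var(Y) = a² * Var(X)
Var(X) = (6 - 0)^2/12 = 3
Var(Y) = 3² * 3 = 9 * 3 = 27

27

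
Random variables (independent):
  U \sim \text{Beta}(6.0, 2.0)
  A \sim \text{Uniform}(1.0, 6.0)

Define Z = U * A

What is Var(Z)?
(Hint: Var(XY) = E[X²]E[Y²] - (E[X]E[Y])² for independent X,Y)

Var(XY) = E[X²]E[Y²] - (E[X]E[Y])²
E[U] = 0.75, Var(U) = 0.020833333
E[A] = 3.5, Var(A) = 2.0833333
E[U²] = 0.020833333 + 0.75² = 0.58333333
E[A²] = 2.0833333 + 3.5² = 14.333333
Var(Z) = 0.58333333*14.333333 - (0.75*3.5)²
= 8.3611111 - 6.890625 = 1.4704861

1.4704861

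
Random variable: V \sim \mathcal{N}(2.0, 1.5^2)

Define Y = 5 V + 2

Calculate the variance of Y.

For Y = aV + b: Var(Y) = a² * Var(V)
Var(V) = 1.5^2 = 2.25
Var(Y) = 5² * 2.25 = 25 * 2.25 = 56.25

56.25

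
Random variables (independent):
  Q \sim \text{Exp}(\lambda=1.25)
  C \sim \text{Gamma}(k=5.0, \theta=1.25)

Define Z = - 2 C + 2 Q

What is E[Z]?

E[Z] = 2*E[Q] - 2*E[C]
E[Q] = 0.8
E[C] = 6.25
E[Z] = 2*0.8 - 2*6.25 = -10.9

-10.9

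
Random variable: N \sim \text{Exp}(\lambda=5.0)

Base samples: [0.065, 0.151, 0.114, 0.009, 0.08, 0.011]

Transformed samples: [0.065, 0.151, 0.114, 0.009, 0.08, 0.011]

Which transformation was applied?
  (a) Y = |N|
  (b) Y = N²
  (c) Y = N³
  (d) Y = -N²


Checking option (a) Y = |N|:
  N = 0.065 -> Y = 0.065 ✓
  N = 0.151 -> Y = 0.151 ✓
  N = 0.114 -> Y = 0.114 ✓
All samples match this transformation.

(a) |N|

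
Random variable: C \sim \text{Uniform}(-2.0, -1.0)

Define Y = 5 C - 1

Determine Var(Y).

For Y = aC + b: Var(Y) = a² * Var(C)
Var(C) = (-1 + 2)^2/12 = 0.083333333
Var(Y) = 5² * 0.083333333 = 25 * 0.083333333 = 2.0833333

2.0833333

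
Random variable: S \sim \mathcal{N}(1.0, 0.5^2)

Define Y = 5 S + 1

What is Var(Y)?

For Y = aS + b: Var(Y) = a² * Var(S)
Var(S) = 0.5^2 = 0.25
Var(Y) = 5² * 0.25 = 25 * 0.25 = 6.25

6.25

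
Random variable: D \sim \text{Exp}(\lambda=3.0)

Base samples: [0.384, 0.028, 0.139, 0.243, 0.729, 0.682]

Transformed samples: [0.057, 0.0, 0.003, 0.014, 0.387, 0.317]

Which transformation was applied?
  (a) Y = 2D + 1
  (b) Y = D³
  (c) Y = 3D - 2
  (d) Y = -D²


Checking option (b) Y = D³:
  D = 0.384 -> Y = 0.057 ✓
  D = 0.028 -> Y = 0.0 ✓
  D = 0.139 -> Y = 0.003 ✓
All samples match this transformation.

(b) D³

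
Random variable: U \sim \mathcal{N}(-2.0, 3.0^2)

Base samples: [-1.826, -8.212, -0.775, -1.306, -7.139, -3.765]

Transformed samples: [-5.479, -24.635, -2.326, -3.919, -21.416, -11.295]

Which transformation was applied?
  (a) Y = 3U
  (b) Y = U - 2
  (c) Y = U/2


Checking option (a) Y = 3U:
  U = -1.826 -> Y = -5.479 ✓
  U = -8.212 -> Y = -24.635 ✓
  U = -0.775 -> Y = -2.326 ✓
All samples match this transformation.

(a) 3U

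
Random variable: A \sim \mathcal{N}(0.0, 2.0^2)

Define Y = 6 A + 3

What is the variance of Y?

For Y = aA + b: Var(Y) = a² * Var(A)
Var(A) = 2.0^2 = 4
Var(Y) = 6² * 4 = 36 * 4 = 144

144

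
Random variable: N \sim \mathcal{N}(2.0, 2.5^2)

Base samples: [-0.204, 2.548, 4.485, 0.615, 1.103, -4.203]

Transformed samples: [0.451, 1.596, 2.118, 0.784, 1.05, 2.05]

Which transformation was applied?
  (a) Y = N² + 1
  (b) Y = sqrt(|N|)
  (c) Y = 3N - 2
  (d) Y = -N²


Checking option (b) Y = sqrt(|N|):
  N = -0.204 -> Y = 0.451 ✓
  N = 2.548 -> Y = 1.596 ✓
  N = 4.485 -> Y = 2.118 ✓
All samples match this transformation.

(b) sqrt(|N|)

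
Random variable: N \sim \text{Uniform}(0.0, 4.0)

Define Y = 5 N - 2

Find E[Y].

For Y = 5N - 2:
E[Y] = 5 * E[N] - 2
E[N] = (0 + 4)/2 = 2
E[Y] = 5 * 2 - 2 = 8

8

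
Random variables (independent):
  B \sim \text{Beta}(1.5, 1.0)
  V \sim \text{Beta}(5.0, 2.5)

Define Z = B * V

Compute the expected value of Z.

For independent RVs: E[XY] = E[X]*E[Y]
E[B] = 0.6
E[V] = 0.66666667
E[Z] = 0.6 * 0.66666667 = 0.4

0.4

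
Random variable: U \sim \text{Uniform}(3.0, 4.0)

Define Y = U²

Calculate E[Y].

E[U²] = Var(U) + (E[U])² = 0.083333333 + 12.25 = 12.333333

12.333333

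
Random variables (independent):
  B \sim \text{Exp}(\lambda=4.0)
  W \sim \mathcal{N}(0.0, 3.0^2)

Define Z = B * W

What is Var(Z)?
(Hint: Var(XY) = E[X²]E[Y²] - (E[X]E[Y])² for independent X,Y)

Var(XY) = E[X²]E[Y²] - (E[X]E[Y])²
E[B] = 0.25, Var(B) = 0.0625
E[W] = 0, Var(W) = 9
E[B²] = 0.0625 + 0.25² = 0.125
E[W²] = 9 + 0² = 9
Var(Z) = 0.125*9 - (0.25*0)²
= 1.125 - 0 = 1.125

1.125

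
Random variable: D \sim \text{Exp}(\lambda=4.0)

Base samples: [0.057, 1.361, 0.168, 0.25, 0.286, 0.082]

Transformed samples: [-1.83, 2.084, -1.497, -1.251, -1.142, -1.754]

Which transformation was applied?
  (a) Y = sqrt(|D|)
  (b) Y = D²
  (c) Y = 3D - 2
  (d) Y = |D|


Checking option (c) Y = 3D - 2:
  D = 0.057 -> Y = -1.83 ✓
  D = 1.361 -> Y = 2.084 ✓
  D = 0.168 -> Y = -1.497 ✓
All samples match this transformation.

(c) 3D - 2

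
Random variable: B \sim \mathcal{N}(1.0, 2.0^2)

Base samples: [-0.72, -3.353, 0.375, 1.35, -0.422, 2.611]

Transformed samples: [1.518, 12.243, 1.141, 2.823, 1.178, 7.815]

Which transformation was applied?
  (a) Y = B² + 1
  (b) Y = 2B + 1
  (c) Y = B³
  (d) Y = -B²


Checking option (a) Y = B² + 1:
  B = -0.72 -> Y = 1.518 ✓
  B = -3.353 -> Y = 12.243 ✓
  B = 0.375 -> Y = 1.141 ✓
All samples match this transformation.

(a) B² + 1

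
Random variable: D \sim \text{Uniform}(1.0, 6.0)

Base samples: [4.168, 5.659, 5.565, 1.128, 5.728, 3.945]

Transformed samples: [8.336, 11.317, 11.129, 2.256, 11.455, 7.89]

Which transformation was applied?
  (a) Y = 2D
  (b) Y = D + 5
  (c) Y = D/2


Checking option (a) Y = 2D:
  D = 4.168 -> Y = 8.336 ✓
  D = 5.659 -> Y = 11.317 ✓
  D = 5.565 -> Y = 11.129 ✓
All samples match this transformation.

(a) 2D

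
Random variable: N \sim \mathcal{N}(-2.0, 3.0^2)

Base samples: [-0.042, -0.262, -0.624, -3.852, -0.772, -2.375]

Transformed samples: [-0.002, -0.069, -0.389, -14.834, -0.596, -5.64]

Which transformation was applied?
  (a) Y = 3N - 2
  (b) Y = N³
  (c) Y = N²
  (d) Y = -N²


Checking option (d) Y = -N²:
  N = -0.042 -> Y = -0.002 ✓
  N = -0.262 -> Y = -0.069 ✓
  N = -0.624 -> Y = -0.389 ✓
All samples match this transformation.

(d) -N²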